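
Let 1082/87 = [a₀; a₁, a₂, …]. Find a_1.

2

1082 = 12·87 + 38   →  a_0 = 12
87 = 2·38 + 11   →  a_1 = 2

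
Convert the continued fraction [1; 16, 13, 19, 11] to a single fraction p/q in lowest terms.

Using pₖ = aₖpₖ₋₁ + pₖ₋₂ and qₖ = aₖqₖ₋₁ + qₖ₋₂:
  k=0: a=1, p=1, q=1
  k=1: a=16, p=17, q=16
  k=2: a=13, p=222, q=209
  k=3: a=19, p=4235, q=3987
  k=4: a=11, p=46807, q=44066

46807/44066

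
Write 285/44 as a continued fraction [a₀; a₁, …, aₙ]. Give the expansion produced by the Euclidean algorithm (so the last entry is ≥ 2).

285 = 6*44 + 21
44 = 2*21 + 2
21 = 10*2 + 1
2 = 2*1 + 0  (stop)
So 285/44 = [6; 2, 10, 2].

[6; 2, 10, 2]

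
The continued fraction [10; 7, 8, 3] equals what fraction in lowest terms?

Fold from the inside: start with 3/1.
  8 + 1/3 = 25/3
  7 + 3/25 = 178/25
  10 + 25/178 = 1805/178

1805/178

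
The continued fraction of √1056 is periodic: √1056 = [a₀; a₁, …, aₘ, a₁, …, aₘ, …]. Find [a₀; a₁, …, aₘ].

a₀ = ⌊√1056⌋ = 32.
With m₀=0, d₀=1 and mₖ₊₁ = dₖaₖ − mₖ, dₖ₊₁ = (n − mₖ₊₁²)/dₖ, aₖ₊₁ = ⌊(a₀+mₖ₊₁)/dₖ₊₁⌋:
  k=1: m=32, d=32, a=2
  k=2: m=32, d=1, a=64
d=1 and a=2a₀=64 at k=2, so the next step gives (m, d) = (32, 32) again — its k=1 value — and the period has length 2.

[32; 2, 64]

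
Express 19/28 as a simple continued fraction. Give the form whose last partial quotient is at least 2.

19 = 0·28 + 19
28 = 1·19 + 9
19 = 2·9 + 1
9 = 9·1 + 0  (stop)
So 19/28 = [0; 1, 2, 9].

[0; 1, 2, 9]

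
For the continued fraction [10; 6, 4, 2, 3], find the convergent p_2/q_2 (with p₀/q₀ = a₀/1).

Using pₖ = aₖpₖ₋₁ + pₖ₋₂, qₖ = aₖqₖ₋₁ + qₖ₋₂ (with p₋₁=1, p₋₂=0, q₋₁=0, q₋₂=1):
  k=0: a=10, p=10, q=1
  k=1: a=6, p=61, q=6
  k=2: a=4, p=254, q=25

254/25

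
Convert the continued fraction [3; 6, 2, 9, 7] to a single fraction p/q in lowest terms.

Using pₖ = aₖpₖ₋₁ + pₖ₋₂ and qₖ = aₖqₖ₋₁ + qₖ₋₂:
  k=0: a=3, p=3, q=1
  k=1: a=6, p=19, q=6
  k=2: a=2, p=41, q=13
  k=3: a=9, p=388, q=123
  k=4: a=7, p=2757, q=874

2757/874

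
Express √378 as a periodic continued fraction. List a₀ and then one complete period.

[19; 2, 3, 1, 4, 1, 3, 2, 38]

a₀ = ⌊√378⌋ = 19.
With m₀=0, d₀=1 and mₖ₊₁ = dₖaₖ − mₖ, dₖ₊₁ = (n − mₖ₊₁²)/dₖ, aₖ₊₁ = ⌊(a₀+mₖ₊₁)/dₖ₊₁⌋:
  k=1: m=19, d=17, a=2
  k=2: m=15, d=9, a=3
  k=3: m=12, d=26, a=1
  k=4: m=14, d=7, a=4
  k=5: m=14, d=26, a=1
  k=6: m=12, d=9, a=3
  k=7: m=15, d=17, a=2
  k=8: m=19, d=1, a=38
d=1 and a=2a₀=38 at k=8, so the next step gives (m, d) = (19, 17) again — its k=1 value — and the period has length 8.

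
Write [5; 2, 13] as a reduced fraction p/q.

Fold from the inside: start with 13/1.
  2 + 1/13 = 27/13
  5 + 13/27 = 148/27

148/27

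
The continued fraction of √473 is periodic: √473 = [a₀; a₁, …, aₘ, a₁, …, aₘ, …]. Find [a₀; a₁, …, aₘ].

[21; 1, 2, 1, 42]

a₀ = ⌊√473⌋ = 21.
With m₀=0, d₀=1 and mₖ₊₁ = dₖaₖ − mₖ, dₖ₊₁ = (n − mₖ₊₁²)/dₖ, aₖ₊₁ = ⌊(a₀+mₖ₊₁)/dₖ₊₁⌋:
  k=1: m=21, d=32, a=1
  k=2: m=11, d=11, a=2
  k=3: m=11, d=32, a=1
  k=4: m=21, d=1, a=42
d=1 and a=2a₀=42 at k=4, so the next step gives (m, d) = (21, 32) again — its k=1 value — and the period has length 4.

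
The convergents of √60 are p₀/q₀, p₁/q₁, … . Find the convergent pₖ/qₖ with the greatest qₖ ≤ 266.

√60 = [7; 1, 2, 1, 14, …] (period length 4).
Convergents:
  p_0/q_0 = 7/1
  p_1/q_1 = 8/1
  p_2/q_2 = 23/3
  p_3/q_3 = 31/4
  p_4/q_4 = 457/59
  p_5/q_5 = 488/63
  p_6/q_6 = 1433/185
  p_7/q_7 = 1921/248
  p_8/q_8 = 28327/3657
q_7 = 248 ≤ 266 < 3657 = q_8, so the answer is 1921/248.

1921/248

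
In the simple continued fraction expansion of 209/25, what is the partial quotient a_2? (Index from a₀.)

1

209 = 8·25 + 9   →  a_0 = 8
25 = 2·9 + 7   →  a_1 = 2
9 = 1·7 + 2   →  a_2 = 1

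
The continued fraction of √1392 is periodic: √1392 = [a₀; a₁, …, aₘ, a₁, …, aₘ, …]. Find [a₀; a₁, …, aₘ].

a₀ = ⌊√1392⌋ = 37.
With m₀=0, d₀=1 and mₖ₊₁ = dₖaₖ − mₖ, dₖ₊₁ = (n − mₖ₊₁²)/dₖ, aₖ₊₁ = ⌊(a₀+mₖ₊₁)/dₖ₊₁⌋:
  k=1: m=37, d=23, a=3
  k=2: m=32, d=16, a=4
  k=3: m=32, d=23, a=3
  k=4: m=37, d=1, a=74
d=1 and a=2a₀=74 at k=4, so the next step gives (m, d) = (37, 23) again — its k=1 value — and the period has length 4.

[37; 3, 4, 3, 74]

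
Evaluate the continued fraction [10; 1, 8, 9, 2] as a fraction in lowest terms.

Using pₖ = aₖpₖ₋₁ + pₖ₋₂ and qₖ = aₖqₖ₋₁ + qₖ₋₂:
  k=0: a=10, p=10, q=1
  k=1: a=1, p=11, q=1
  k=2: a=8, p=98, q=9
  k=3: a=9, p=893, q=82
  k=4: a=2, p=1884, q=173

1884/173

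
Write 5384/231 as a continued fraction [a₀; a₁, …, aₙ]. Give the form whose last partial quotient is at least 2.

5384 = 23*231 + 71
231 = 3*71 + 18
71 = 3*18 + 17
18 = 1*17 + 1
17 = 17*1 + 0  (stop)
So 5384/231 = [23; 3, 3, 1, 17].

[23; 3, 3, 1, 17]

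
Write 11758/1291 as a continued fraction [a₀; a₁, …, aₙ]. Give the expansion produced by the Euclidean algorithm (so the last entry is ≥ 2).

11758 = 9*1291 + 139
1291 = 9*139 + 40
139 = 3*40 + 19
40 = 2*19 + 2
19 = 9*2 + 1
2 = 2*1 + 0  (stop)
So 11758/1291 = [9; 9, 3, 2, 9, 2].

[9; 9, 3, 2, 9, 2]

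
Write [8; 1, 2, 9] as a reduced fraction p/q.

Using pₖ = aₖpₖ₋₁ + pₖ₋₂ and qₖ = aₖqₖ₋₁ + qₖ₋₂:
  k=0: a=8, p=8, q=1
  k=1: a=1, p=9, q=1
  k=2: a=2, p=26, q=3
  k=3: a=9, p=243, q=28

243/28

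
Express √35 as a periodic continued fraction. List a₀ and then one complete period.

[5; 1, 10]

a₀ = ⌊√35⌋ = 5.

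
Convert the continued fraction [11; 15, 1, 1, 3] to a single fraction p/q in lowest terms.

1206/109

Using pₖ = aₖpₖ₋₁ + pₖ₋₂ and qₖ = aₖqₖ₋₁ + qₖ₋₂:
  k=0: a=11, p=11, q=1
  k=1: a=15, p=166, q=15
  k=2: a=1, p=177, q=16
  k=3: a=1, p=343, q=31
  k=4: a=3, p=1206, q=109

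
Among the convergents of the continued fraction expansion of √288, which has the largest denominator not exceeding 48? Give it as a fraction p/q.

√288 = [16; 1, 32, …] (period length 2).
Convergents:
  p_0/q_0 = 16/1
  p_1/q_1 = 17/1
  p_2/q_2 = 560/33
  p_3/q_3 = 577/34
  p_4/q_4 = 19024/1121
q_3 = 34 ≤ 48 < 1121 = q_4, so the answer is 577/34.

577/34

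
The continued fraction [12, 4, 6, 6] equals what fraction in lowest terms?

1885/154

Using pₖ = aₖpₖ₋₁ + pₖ₋₂ and qₖ = aₖqₖ₋₁ + qₖ₋₂:
  k=0: a=12, p=12, q=1
  k=1: a=4, p=49, q=4
  k=2: a=6, p=306, q=25
  k=3: a=6, p=1885, q=154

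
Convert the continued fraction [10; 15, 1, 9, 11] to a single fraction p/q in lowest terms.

17761/1765

Fold from the inside: start with 11/1.
  9 + 1/11 = 100/11
  1 + 11/100 = 111/100
  15 + 100/111 = 1765/111
  10 + 111/1765 = 17761/1765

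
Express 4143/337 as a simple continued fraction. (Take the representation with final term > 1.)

[12; 3, 2, 2, 9, 2]

4143 = 12*337 + 99
337 = 3*99 + 40
99 = 2*40 + 19
40 = 2*19 + 2
19 = 9*2 + 1
2 = 2*1 + 0  (stop)
So 4143/337 = [12; 3, 2, 2, 9, 2].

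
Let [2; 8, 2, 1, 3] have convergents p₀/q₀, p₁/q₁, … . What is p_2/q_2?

36/17

Using pₖ = aₖpₖ₋₁ + pₖ₋₂, qₖ = aₖqₖ₋₁ + qₖ₋₂ (with p₋₁=1, p₋₂=0, q₋₁=0, q₋₂=1):
  k=0: a=2, p=2, q=1
  k=1: a=8, p=17, q=8
  k=2: a=2, p=36, q=17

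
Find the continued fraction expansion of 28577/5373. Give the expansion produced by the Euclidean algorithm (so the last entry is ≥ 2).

[5; 3, 7, 4, 2, 8, 3]

28577 = 5×5373 + 1712
5373 = 3×1712 + 237
1712 = 7×237 + 53
237 = 4×53 + 25
53 = 2×25 + 3
25 = 8×3 + 1
3 = 3×1 + 0  (stop)
So 28577/5373 = [5; 3, 7, 4, 2, 8, 3].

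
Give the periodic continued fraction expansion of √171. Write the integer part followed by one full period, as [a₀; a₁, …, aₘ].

[13; 13, 26]

a₀ = ⌊√171⌋ = 13.
With m₀=0, d₀=1 and mₖ₊₁ = dₖaₖ − mₖ, dₖ₊₁ = (n − mₖ₊₁²)/dₖ, aₖ₊₁ = ⌊(a₀+mₖ₊₁)/dₖ₊₁⌋:
  k=1: m=13, d=2, a=13
  k=2: m=13, d=1, a=26
d=1 and a=2a₀=26 at k=2, so the next step gives (m, d) = (13, 2) again — its k=1 value — and the period has length 2.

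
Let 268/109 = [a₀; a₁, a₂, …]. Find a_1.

268 = 2·109 + 50   →  a_0 = 2
109 = 2·50 + 9   →  a_1 = 2

2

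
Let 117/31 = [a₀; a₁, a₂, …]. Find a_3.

117 = 3·31 + 24   →  a_0 = 3
31 = 1·24 + 7   →  a_1 = 1
24 = 3·7 + 3   →  a_2 = 3
7 = 2·3 + 1   →  a_3 = 2

2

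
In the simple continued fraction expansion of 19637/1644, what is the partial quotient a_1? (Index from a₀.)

1

19637 = 11·1644 + 1553   →  a_0 = 11
1644 = 1·1553 + 91   →  a_1 = 1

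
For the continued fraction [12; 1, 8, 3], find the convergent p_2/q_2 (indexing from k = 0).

116/9

Using pₖ = aₖpₖ₋₁ + pₖ₋₂, qₖ = aₖqₖ₋₁ + qₖ₋₂ (with p₋₁=1, p₋₂=0, q₋₁=0, q₋₂=1):
  k=0: a=12, p=12, q=1
  k=1: a=1, p=13, q=1
  k=2: a=8, p=116, q=9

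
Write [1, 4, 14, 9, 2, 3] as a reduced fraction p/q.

4721/3790

Using pₖ = aₖpₖ₋₁ + pₖ₋₂ and qₖ = aₖqₖ₋₁ + qₖ₋₂:
  k=0: a=1, p=1, q=1
  k=1: a=4, p=5, q=4
  k=2: a=14, p=71, q=57
  k=3: a=9, p=644, q=517
  k=4: a=2, p=1359, q=1091
  k=5: a=3, p=4721, q=3790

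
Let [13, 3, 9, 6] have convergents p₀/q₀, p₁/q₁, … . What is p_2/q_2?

Using pₖ = aₖpₖ₋₁ + pₖ₋₂, qₖ = aₖqₖ₋₁ + qₖ₋₂ (with p₋₁=1, p₋₂=0, q₋₁=0, q₋₂=1):
  k=0: a=13, p=13, q=1
  k=1: a=3, p=40, q=3
  k=2: a=9, p=373, q=28

373/28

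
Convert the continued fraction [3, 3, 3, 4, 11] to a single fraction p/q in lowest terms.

Using pₖ = aₖpₖ₋₁ + pₖ₋₂ and qₖ = aₖqₖ₋₁ + qₖ₋₂:
  k=0: a=3, p=3, q=1
  k=1: a=3, p=10, q=3
  k=2: a=3, p=33, q=10
  k=3: a=4, p=142, q=43
  k=4: a=11, p=1595, q=483

1595/483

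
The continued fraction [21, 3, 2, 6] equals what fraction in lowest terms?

Fold from the inside: start with 6/1.
  2 + 1/6 = 13/6
  3 + 6/13 = 45/13
  21 + 13/45 = 958/45

958/45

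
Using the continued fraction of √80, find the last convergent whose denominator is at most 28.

√80 = [8; 1, 16, …] (period length 2).
Convergents:
  p_0/q_0 = 8/1
  p_1/q_1 = 9/1
  p_2/q_2 = 152/17
  p_3/q_3 = 161/18
  p_4/q_4 = 2728/305
q_3 = 18 ≤ 28 < 305 = q_4, so the answer is 161/18.

161/18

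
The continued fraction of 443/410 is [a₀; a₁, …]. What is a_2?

443 = 1·410 + 33   →  a_0 = 1
410 = 12·33 + 14   →  a_1 = 12
33 = 2·14 + 5   →  a_2 = 2

2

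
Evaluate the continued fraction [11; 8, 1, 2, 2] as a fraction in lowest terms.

678/61

Fold from the inside: start with 2/1.
  2 + 1/2 = 5/2
  1 + 2/5 = 7/5
  8 + 5/7 = 61/7
  11 + 7/61 = 678/61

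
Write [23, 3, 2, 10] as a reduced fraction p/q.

1700/73

Fold from the inside: start with 10/1.
  2 + 1/10 = 21/10
  3 + 10/21 = 73/21
  23 + 21/73 = 1700/73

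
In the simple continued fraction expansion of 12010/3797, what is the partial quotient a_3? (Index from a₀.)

12010 = 3·3797 + 619   →  a_0 = 3
3797 = 6·619 + 83   →  a_1 = 6
619 = 7·83 + 38   →  a_2 = 7
83 = 2·38 + 7   →  a_3 = 2

2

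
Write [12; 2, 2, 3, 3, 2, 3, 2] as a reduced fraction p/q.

Using pₖ = aₖpₖ₋₁ + pₖ₋₂ and qₖ = aₖqₖ₋₁ + qₖ₋₂:
  k=0: a=12, p=12, q=1
  k=1: a=2, p=25, q=2
  k=2: a=2, p=62, q=5
  k=3: a=3, p=211, q=17
  k=4: a=3, p=695, q=56
  k=5: a=2, p=1601, q=129
  k=6: a=3, p=5498, q=443
  k=7: a=2, p=12597, q=1015

12597/1015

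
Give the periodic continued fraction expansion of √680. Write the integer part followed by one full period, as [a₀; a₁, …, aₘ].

[26; 13, 52]

a₀ = ⌊√680⌋ = 26.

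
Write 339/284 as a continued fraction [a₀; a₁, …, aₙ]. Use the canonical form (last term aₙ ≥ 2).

[1; 5, 6, 9]

339 = 1·284 + 55
284 = 5·55 + 9
55 = 6·9 + 1
9 = 9·1 + 0  (stop)
So 339/284 = [1; 5, 6, 9].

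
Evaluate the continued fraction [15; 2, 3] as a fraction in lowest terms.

108/7

Fold from the inside: start with 3/1.
  2 + 1/3 = 7/3
  15 + 3/7 = 108/7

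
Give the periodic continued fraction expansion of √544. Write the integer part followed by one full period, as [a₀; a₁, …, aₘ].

[23; 3, 11, 3, 46]

a₀ = ⌊√544⌋ = 23.
With m₀=0, d₀=1 and mₖ₊₁ = dₖaₖ − mₖ, dₖ₊₁ = (n − mₖ₊₁²)/dₖ, aₖ₊₁ = ⌊(a₀+mₖ₊₁)/dₖ₊₁⌋:
  k=1: m=23, d=15, a=3
  k=2: m=22, d=4, a=11
  k=3: m=22, d=15, a=3
  k=4: m=23, d=1, a=46
d=1 and a=2a₀=46 at k=4, so the next step gives (m, d) = (23, 15) again — its k=1 value — and the period has length 4.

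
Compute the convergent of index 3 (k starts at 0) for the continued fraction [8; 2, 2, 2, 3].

Using pₖ = aₖpₖ₋₁ + pₖ₋₂, qₖ = aₖqₖ₋₁ + qₖ₋₂ (with p₋₁=1, p₋₂=0, q₋₁=0, q₋₂=1):
  k=0: a=8, p=8, q=1
  k=1: a=2, p=17, q=2
  k=2: a=2, p=42, q=5
  k=3: a=2, p=101, q=12

101/12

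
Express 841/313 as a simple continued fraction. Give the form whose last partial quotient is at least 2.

841 = 2·313 + 215
313 = 1·215 + 98
215 = 2·98 + 19
98 = 5·19 + 3
19 = 6·3 + 1
3 = 3·1 + 0  (stop)
So 841/313 = [2; 1, 2, 5, 6, 3].

[2; 1, 2, 5, 6, 3]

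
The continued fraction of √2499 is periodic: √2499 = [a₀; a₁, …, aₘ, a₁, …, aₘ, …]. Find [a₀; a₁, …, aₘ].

a₀ = ⌊√2499⌋ = 49.

[49; 1, 98]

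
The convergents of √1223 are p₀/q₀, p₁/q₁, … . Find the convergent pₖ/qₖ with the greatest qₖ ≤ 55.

1224/35

√1223 = [34; 1, 33, 1, 68, …] (period length 4).
Convergents:
  p_0/q_0 = 34/1
  p_1/q_1 = 35/1
  p_2/q_2 = 1189/34
  p_3/q_3 = 1224/35
  p_4/q_4 = 84421/2414
q_3 = 35 ≤ 55 < 2414 = q_4, so the answer is 1224/35.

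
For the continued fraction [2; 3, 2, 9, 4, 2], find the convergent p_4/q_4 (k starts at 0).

Using pₖ = aₖpₖ₋₁ + pₖ₋₂, qₖ = aₖqₖ₋₁ + qₖ₋₂ (with p₋₁=1, p₋₂=0, q₋₁=0, q₋₂=1):
  k=0: a=2, p=2, q=1
  k=1: a=3, p=7, q=3
  k=2: a=2, p=16, q=7
  k=3: a=9, p=151, q=66
  k=4: a=4, p=620, q=271

620/271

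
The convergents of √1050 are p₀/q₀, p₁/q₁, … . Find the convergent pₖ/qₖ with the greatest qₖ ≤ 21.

162/5

√1050 = [32; 2, 2, 10, 2, 2, 64, …] (period length 6).
Convergents:
  p_0/q_0 = 32/1
  p_1/q_1 = 65/2
  p_2/q_2 = 162/5
  p_3/q_3 = 1685/52
q_2 = 5 ≤ 21 < 52 = q_3, so the answer is 162/5.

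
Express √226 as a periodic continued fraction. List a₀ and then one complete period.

[15; 30]

a₀ = ⌊√226⌋ = 15.
With m₀=0, d₀=1 and mₖ₊₁ = dₖaₖ − mₖ, dₖ₊₁ = (n − mₖ₊₁²)/dₖ, aₖ₊₁ = ⌊(a₀+mₖ₊₁)/dₖ₊₁⌋:
  k=1: m=15, d=1, a=30
d=1 and a=2a₀=30 at k=1, so the next step gives (m, d) = (15, 1) again — its k=1 value — and the period has length 1.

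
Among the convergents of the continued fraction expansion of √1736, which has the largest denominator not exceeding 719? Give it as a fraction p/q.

20791/499

√1736 = [41; 1, 1, 1, 82, …] (period length 4).
Convergents:
  p_0/q_0 = 41/1
  p_1/q_1 = 42/1
  p_2/q_2 = 83/2
  p_3/q_3 = 125/3
  p_4/q_4 = 10333/248
  p_5/q_5 = 10458/251
  p_6/q_6 = 20791/499
  p_7/q_7 = 31249/750
q_6 = 499 ≤ 719 < 750 = q_7, so the answer is 20791/499.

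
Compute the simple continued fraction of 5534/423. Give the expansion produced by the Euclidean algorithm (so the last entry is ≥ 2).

[13; 12, 11, 1, 2]

5534 = 13*423 + 35
423 = 12*35 + 3
35 = 11*3 + 2
3 = 1*2 + 1
2 = 2*1 + 0  (stop)
So 5534/423 = [13; 12, 11, 1, 2].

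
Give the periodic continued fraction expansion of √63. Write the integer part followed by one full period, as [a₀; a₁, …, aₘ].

a₀ = ⌊√63⌋ = 7.

[7; 1, 14]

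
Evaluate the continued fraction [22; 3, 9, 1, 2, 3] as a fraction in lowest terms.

6719/301

Using pₖ = aₖpₖ₋₁ + pₖ₋₂ and qₖ = aₖqₖ₋₁ + qₖ₋₂:
  k=0: a=22, p=22, q=1
  k=1: a=3, p=67, q=3
  k=2: a=9, p=625, q=28
  k=3: a=1, p=692, q=31
  k=4: a=2, p=2009, q=90
  k=5: a=3, p=6719, q=301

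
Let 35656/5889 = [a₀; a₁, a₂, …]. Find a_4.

6

35656 = 6·5889 + 322   →  a_0 = 6
5889 = 18·322 + 93   →  a_1 = 18
322 = 3·93 + 43   →  a_2 = 3
93 = 2·43 + 7   →  a_3 = 2
43 = 6·7 + 1   →  a_4 = 6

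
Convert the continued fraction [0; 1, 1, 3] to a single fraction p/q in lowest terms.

4/7

Using pₖ = aₖpₖ₋₁ + pₖ₋₂ and qₖ = aₖqₖ₋₁ + qₖ₋₂:
  k=0: a=0, p=0, q=1
  k=1: a=1, p=1, q=1
  k=2: a=1, p=1, q=2
  k=3: a=3, p=4, q=7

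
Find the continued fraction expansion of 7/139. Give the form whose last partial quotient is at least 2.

[0; 19, 1, 6]

7 = 0×139 + 7
139 = 19×7 + 6
7 = 1×6 + 1
6 = 6×1 + 0  (stop)
So 7/139 = [0; 19, 1, 6].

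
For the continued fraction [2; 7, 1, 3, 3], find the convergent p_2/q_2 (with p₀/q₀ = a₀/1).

17/8

Using pₖ = aₖpₖ₋₁ + pₖ₋₂, qₖ = aₖqₖ₋₁ + qₖ₋₂ (with p₋₁=1, p₋₂=0, q₋₁=0, q₋₂=1):
  k=0: a=2, p=2, q=1
  k=1: a=7, p=15, q=7
  k=2: a=1, p=17, q=8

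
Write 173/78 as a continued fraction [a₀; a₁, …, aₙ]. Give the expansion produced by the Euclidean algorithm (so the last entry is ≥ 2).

173 = 2×78 + 17
78 = 4×17 + 10
17 = 1×10 + 7
10 = 1×7 + 3
7 = 2×3 + 1
3 = 3×1 + 0  (stop)
So 173/78 = [2; 4, 1, 1, 2, 3].

[2; 4, 1, 1, 2, 3]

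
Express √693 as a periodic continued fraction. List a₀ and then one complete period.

a₀ = ⌊√693⌋ = 26.
With m₀=0, d₀=1 and mₖ₊₁ = dₖaₖ − mₖ, dₖ₊₁ = (n − mₖ₊₁²)/dₖ, aₖ₊₁ = ⌊(a₀+mₖ₊₁)/dₖ₊₁⌋:
  k=1: m=26, d=17, a=3
  k=2: m=25, d=4, a=12
  k=3: m=23, d=41, a=1
  k=4: m=18, d=9, a=4
  k=5: m=18, d=41, a=1
  k=6: m=23, d=4, a=12
  k=7: m=25, d=17, a=3
  k=8: m=26, d=1, a=52
d=1 and a=2a₀=52 at k=8, so the next step gives (m, d) = (26, 17) again — its k=1 value — and the period has length 8.

[26; 3, 12, 1, 4, 1, 12, 3, 52]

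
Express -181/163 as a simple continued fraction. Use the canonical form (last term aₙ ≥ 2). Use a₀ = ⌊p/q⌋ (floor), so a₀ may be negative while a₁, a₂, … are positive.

-181 = -2*163 + 145
163 = 1*145 + 18
145 = 8*18 + 1
18 = 18*1 + 0  (stop)
So -181/163 = [-2; 1, 8, 18].

[-2; 1, 8, 18]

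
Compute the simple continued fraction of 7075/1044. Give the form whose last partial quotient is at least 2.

[6; 1, 3, 2, 12, 2, 4]

7075 = 6×1044 + 811
1044 = 1×811 + 233
811 = 3×233 + 112
233 = 2×112 + 9
112 = 12×9 + 4
9 = 2×4 + 1
4 = 4×1 + 0  (stop)
So 7075/1044 = [6; 1, 3, 2, 12, 2, 4].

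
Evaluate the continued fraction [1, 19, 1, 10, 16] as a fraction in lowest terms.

3701/3524

Using pₖ = aₖpₖ₋₁ + pₖ₋₂ and qₖ = aₖqₖ₋₁ + qₖ₋₂:
  k=0: a=1, p=1, q=1
  k=1: a=19, p=20, q=19
  k=2: a=1, p=21, q=20
  k=3: a=10, p=230, q=219
  k=4: a=16, p=3701, q=3524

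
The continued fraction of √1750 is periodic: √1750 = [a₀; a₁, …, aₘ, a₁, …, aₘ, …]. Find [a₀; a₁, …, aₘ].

a₀ = ⌊√1750⌋ = 41.

[41; 1, 4, 1, 82]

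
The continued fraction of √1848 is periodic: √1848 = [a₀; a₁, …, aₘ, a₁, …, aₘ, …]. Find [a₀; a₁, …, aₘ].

a₀ = ⌊√1848⌋ = 42.
With m₀=0, d₀=1 and mₖ₊₁ = dₖaₖ − mₖ, dₖ₊₁ = (n − mₖ₊₁²)/dₖ, aₖ₊₁ = ⌊(a₀+mₖ₊₁)/dₖ₊₁⌋:
  k=1: m=42, d=84, a=1
  k=2: m=42, d=1, a=84
d=1 and a=2a₀=84 at k=2, so the next step gives (m, d) = (42, 84) again — its k=1 value — and the period has length 2.

[42; 1, 84]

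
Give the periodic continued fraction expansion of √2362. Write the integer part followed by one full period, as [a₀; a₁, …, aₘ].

[48; 1, 1, 1, 1, 96]

a₀ = ⌊√2362⌋ = 48.
With m₀=0, d₀=1 and mₖ₊₁ = dₖaₖ − mₖ, dₖ₊₁ = (n − mₖ₊₁²)/dₖ, aₖ₊₁ = ⌊(a₀+mₖ₊₁)/dₖ₊₁⌋:
  k=1: m=48, d=58, a=1
  k=2: m=10, d=39, a=1
  k=3: m=29, d=39, a=1
  k=4: m=10, d=58, a=1
  k=5: m=48, d=1, a=96
d=1 and a=2a₀=96 at k=5, so the next step gives (m, d) = (48, 58) again — its k=1 value — and the period has length 5.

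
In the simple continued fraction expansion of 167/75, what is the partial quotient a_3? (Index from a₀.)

2

167 = 2·75 + 17   →  a_0 = 2
75 = 4·17 + 7   →  a_1 = 4
17 = 2·7 + 3   →  a_2 = 2
7 = 2·3 + 1   →  a_3 = 2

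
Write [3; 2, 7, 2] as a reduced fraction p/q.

111/32

Fold from the inside: start with 2/1.
  7 + 1/2 = 15/2
  2 + 2/15 = 32/15
  3 + 15/32 = 111/32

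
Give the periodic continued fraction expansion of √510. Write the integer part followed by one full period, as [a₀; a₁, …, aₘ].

a₀ = ⌊√510⌋ = 22.
With m₀=0, d₀=1 and mₖ₊₁ = dₖaₖ − mₖ, dₖ₊₁ = (n − mₖ₊₁²)/dₖ, aₖ₊₁ = ⌊(a₀+mₖ₊₁)/dₖ₊₁⌋:
  k=1: m=22, d=26, a=1
  k=2: m=4, d=19, a=1
  k=3: m=15, d=15, a=2
  k=4: m=15, d=19, a=1
  k=5: m=4, d=26, a=1
  k=6: m=22, d=1, a=44
d=1 and a=2a₀=44 at k=6, so the next step gives (m, d) = (22, 26) again — its k=1 value — and the period has length 6.

[22; 1, 1, 2, 1, 1, 44]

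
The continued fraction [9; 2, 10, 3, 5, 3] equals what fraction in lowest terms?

Using pₖ = aₖpₖ₋₁ + pₖ₋₂ and qₖ = aₖqₖ₋₁ + qₖ₋₂:
  k=0: a=9, p=9, q=1
  k=1: a=2, p=19, q=2
  k=2: a=10, p=199, q=21
  k=3: a=3, p=616, q=65
  k=4: a=5, p=3279, q=346
  k=5: a=3, p=10453, q=1103

10453/1103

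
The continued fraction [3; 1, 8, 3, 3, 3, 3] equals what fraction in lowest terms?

Fold from the inside: start with 3/1.
  3 + 1/3 = 10/3
  3 + 3/10 = 33/10
  3 + 10/33 = 109/33
  8 + 33/109 = 905/109
  1 + 109/905 = 1014/905
  3 + 905/1014 = 3947/1014

3947/1014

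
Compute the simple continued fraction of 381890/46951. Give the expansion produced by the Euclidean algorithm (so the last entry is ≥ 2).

381890 = 8·46951 + 6282
46951 = 7·6282 + 2977
6282 = 2·2977 + 328
2977 = 9·328 + 25
328 = 13·25 + 3
25 = 8·3 + 1
3 = 3·1 + 0  (stop)
So 381890/46951 = [8; 7, 2, 9, 13, 8, 3].

[8; 7, 2, 9, 13, 8, 3]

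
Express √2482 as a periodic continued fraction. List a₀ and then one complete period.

a₀ = ⌊√2482⌋ = 49.
With m₀=0, d₀=1 and mₖ₊₁ = dₖaₖ − mₖ, dₖ₊₁ = (n − mₖ₊₁²)/dₖ, aₖ₊₁ = ⌊(a₀+mₖ₊₁)/dₖ₊₁⌋:
  k=1: m=49, d=81, a=1
  k=2: m=32, d=18, a=4
  k=3: m=40, d=49, a=1
  k=4: m=9, d=49, a=1
  k=5: m=40, d=18, a=4
  k=6: m=32, d=81, a=1
  k=7: m=49, d=1, a=98
d=1 and a=2a₀=98 at k=7, so the next step gives (m, d) = (49, 81) again — its k=1 value — and the period has length 7.

[49; 1, 4, 1, 1, 4, 1, 98]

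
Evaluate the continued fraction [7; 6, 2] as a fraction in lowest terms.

93/13

Fold from the inside: start with 2/1.
  6 + 1/2 = 13/2
  7 + 2/13 = 93/13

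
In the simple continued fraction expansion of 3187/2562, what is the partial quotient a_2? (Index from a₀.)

10

3187 = 1·2562 + 625   →  a_0 = 1
2562 = 4·625 + 62   →  a_1 = 4
625 = 10·62 + 5   →  a_2 = 10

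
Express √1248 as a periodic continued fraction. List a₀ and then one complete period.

[35; 3, 17, 3, 70]

a₀ = ⌊√1248⌋ = 35.
With m₀=0, d₀=1 and mₖ₊₁ = dₖaₖ − mₖ, dₖ₊₁ = (n − mₖ₊₁²)/dₖ, aₖ₊₁ = ⌊(a₀+mₖ₊₁)/dₖ₊₁⌋:
  k=1: m=35, d=23, a=3
  k=2: m=34, d=4, a=17
  k=3: m=34, d=23, a=3
  k=4: m=35, d=1, a=70
d=1 and a=2a₀=70 at k=4, so the next step gives (m, d) = (35, 23) again — its k=1 value — and the period has length 4.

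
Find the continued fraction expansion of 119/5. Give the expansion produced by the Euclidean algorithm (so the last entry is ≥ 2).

119 = 23*5 + 4
5 = 1*4 + 1
4 = 4*1 + 0  (stop)
So 119/5 = [23; 1, 4].

[23; 1, 4]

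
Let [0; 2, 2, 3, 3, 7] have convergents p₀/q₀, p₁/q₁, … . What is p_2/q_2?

Using pₖ = aₖpₖ₋₁ + pₖ₋₂, qₖ = aₖqₖ₋₁ + qₖ₋₂ (with p₋₁=1, p₋₂=0, q₋₁=0, q₋₂=1):
  k=0: a=0, p=0, q=1
  k=1: a=2, p=1, q=2
  k=2: a=2, p=2, q=5

2/5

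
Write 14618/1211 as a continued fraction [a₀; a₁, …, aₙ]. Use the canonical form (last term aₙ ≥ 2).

[12; 14, 12, 3, 2]

14618 = 12*1211 + 86
1211 = 14*86 + 7
86 = 12*7 + 2
7 = 3*2 + 1
2 = 2*1 + 0  (stop)
So 14618/1211 = [12; 14, 12, 3, 2].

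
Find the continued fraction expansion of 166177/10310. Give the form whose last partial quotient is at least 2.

[16; 8, 2, 8, 3, 7, 3]

166177 = 16×10310 + 1217
10310 = 8×1217 + 574
1217 = 2×574 + 69
574 = 8×69 + 22
69 = 3×22 + 3
22 = 7×3 + 1
3 = 3×1 + 0  (stop)
So 166177/10310 = [16; 8, 2, 8, 3, 7, 3].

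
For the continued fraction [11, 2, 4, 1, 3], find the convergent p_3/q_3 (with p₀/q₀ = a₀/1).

Using pₖ = aₖpₖ₋₁ + pₖ₋₂, qₖ = aₖqₖ₋₁ + qₖ₋₂ (with p₋₁=1, p₋₂=0, q₋₁=0, q₋₂=1):
  k=0: a=11, p=11, q=1
  k=1: a=2, p=23, q=2
  k=2: a=4, p=103, q=9
  k=3: a=1, p=126, q=11

126/11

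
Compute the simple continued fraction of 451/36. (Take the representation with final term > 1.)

[12; 1, 1, 8, 2]

451 = 12×36 + 19
36 = 1×19 + 17
19 = 1×17 + 2
17 = 8×2 + 1
2 = 2×1 + 0  (stop)
So 451/36 = [12; 1, 1, 8, 2].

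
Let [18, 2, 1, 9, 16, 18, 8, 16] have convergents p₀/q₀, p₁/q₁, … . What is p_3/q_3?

532/29

Using pₖ = aₖpₖ₋₁ + pₖ₋₂, qₖ = aₖqₖ₋₁ + qₖ₋₂ (with p₋₁=1, p₋₂=0, q₋₁=0, q₋₂=1):
  k=0: a=18, p=18, q=1
  k=1: a=2, p=37, q=2
  k=2: a=1, p=55, q=3
  k=3: a=9, p=532, q=29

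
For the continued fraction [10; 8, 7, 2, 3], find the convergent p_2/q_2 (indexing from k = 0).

577/57

Using pₖ = aₖpₖ₋₁ + pₖ₋₂, qₖ = aₖqₖ₋₁ + qₖ₋₂ (with p₋₁=1, p₋₂=0, q₋₁=0, q₋₂=1):
  k=0: a=10, p=10, q=1
  k=1: a=8, p=81, q=8
  k=2: a=7, p=577, q=57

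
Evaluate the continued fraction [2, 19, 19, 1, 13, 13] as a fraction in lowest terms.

Using pₖ = aₖpₖ₋₁ + pₖ₋₂ and qₖ = aₖqₖ₋₁ + qₖ₋₂:
  k=0: a=2, p=2, q=1
  k=1: a=19, p=39, q=19
  k=2: a=19, p=743, q=362
  k=3: a=1, p=782, q=381
  k=4: a=13, p=10909, q=5315
  k=5: a=13, p=142599, q=69476

142599/69476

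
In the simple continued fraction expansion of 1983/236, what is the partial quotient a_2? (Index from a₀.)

1983 = 8·236 + 95   →  a_0 = 8
236 = 2·95 + 46   →  a_1 = 2
95 = 2·46 + 3   →  a_2 = 2

2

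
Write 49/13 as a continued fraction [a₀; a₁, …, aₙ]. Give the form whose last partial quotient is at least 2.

[3; 1, 3, 3]

49 = 3×13 + 10
13 = 1×10 + 3
10 = 3×3 + 1
3 = 3×1 + 0  (stop)
So 49/13 = [3; 1, 3, 3].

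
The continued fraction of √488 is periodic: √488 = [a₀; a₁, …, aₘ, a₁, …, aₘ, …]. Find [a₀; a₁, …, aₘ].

[22; 11, 44]

a₀ = ⌊√488⌋ = 22.
With m₀=0, d₀=1 and mₖ₊₁ = dₖaₖ − mₖ, dₖ₊₁ = (n − mₖ₊₁²)/dₖ, aₖ₊₁ = ⌊(a₀+mₖ₊₁)/dₖ₊₁⌋:
  k=1: m=22, d=4, a=11
  k=2: m=22, d=1, a=44
d=1 and a=2a₀=44 at k=2, so the next step gives (m, d) = (22, 4) again — its k=1 value — and the period has length 2.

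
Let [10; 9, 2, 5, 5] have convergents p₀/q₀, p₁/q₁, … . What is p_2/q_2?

Using pₖ = aₖpₖ₋₁ + pₖ₋₂, qₖ = aₖqₖ₋₁ + qₖ₋₂ (with p₋₁=1, p₋₂=0, q₋₁=0, q₋₂=1):
  k=0: a=10, p=10, q=1
  k=1: a=9, p=91, q=9
  k=2: a=2, p=192, q=19

192/19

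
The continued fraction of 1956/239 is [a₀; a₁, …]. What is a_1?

5

1956 = 8·239 + 44   →  a_0 = 8
239 = 5·44 + 19   →  a_1 = 5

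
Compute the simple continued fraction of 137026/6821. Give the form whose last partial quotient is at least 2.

[20; 11, 3, 1, 10, 14]

137026 = 20·6821 + 606
6821 = 11·606 + 155
606 = 3·155 + 141
155 = 1·141 + 14
141 = 10·14 + 1
14 = 14·1 + 0  (stop)
So 137026/6821 = [20; 11, 3, 1, 10, 14].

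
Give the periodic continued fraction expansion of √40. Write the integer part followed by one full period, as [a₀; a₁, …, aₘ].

[6; 3, 12]

a₀ = ⌊√40⌋ = 6.
With m₀=0, d₀=1 and mₖ₊₁ = dₖaₖ − mₖ, dₖ₊₁ = (n − mₖ₊₁²)/dₖ, aₖ₊₁ = ⌊(a₀+mₖ₊₁)/dₖ₊₁⌋:
  k=1: m=6, d=4, a=3
  k=2: m=6, d=1, a=12
d=1 and a=2a₀=12 at k=2, so the next step gives (m, d) = (6, 4) again — its k=1 value — and the period has length 2.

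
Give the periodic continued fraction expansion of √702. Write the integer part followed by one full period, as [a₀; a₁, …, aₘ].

[26; 2, 52]

a₀ = ⌊√702⌋ = 26.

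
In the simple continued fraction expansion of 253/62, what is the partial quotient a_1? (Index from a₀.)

12

253 = 4·62 + 5   →  a_0 = 4
62 = 12·5 + 2   →  a_1 = 12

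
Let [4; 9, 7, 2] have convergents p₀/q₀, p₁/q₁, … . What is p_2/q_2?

263/64

Using pₖ = aₖpₖ₋₁ + pₖ₋₂, qₖ = aₖqₖ₋₁ + qₖ₋₂ (with p₋₁=1, p₋₂=0, q₋₁=0, q₋₂=1):
  k=0: a=4, p=4, q=1
  k=1: a=9, p=37, q=9
  k=2: a=7, p=263, q=64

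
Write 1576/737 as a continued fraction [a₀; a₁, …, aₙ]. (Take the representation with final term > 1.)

[2; 7, 4, 2, 3, 3]

1576 = 2×737 + 102
737 = 7×102 + 23
102 = 4×23 + 10
23 = 2×10 + 3
10 = 3×3 + 1
3 = 3×1 + 0  (stop)
So 1576/737 = [2; 7, 4, 2, 3, 3].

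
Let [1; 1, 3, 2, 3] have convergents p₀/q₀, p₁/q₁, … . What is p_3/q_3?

16/9

Using pₖ = aₖpₖ₋₁ + pₖ₋₂, qₖ = aₖqₖ₋₁ + qₖ₋₂ (with p₋₁=1, p₋₂=0, q₋₁=0, q₋₂=1):
  k=0: a=1, p=1, q=1
  k=1: a=1, p=2, q=1
  k=2: a=3, p=7, q=4
  k=3: a=2, p=16, q=9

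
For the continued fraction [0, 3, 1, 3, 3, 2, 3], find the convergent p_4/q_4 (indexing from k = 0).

Using pₖ = aₖpₖ₋₁ + pₖ₋₂, qₖ = aₖqₖ₋₁ + qₖ₋₂ (with p₋₁=1, p₋₂=0, q₋₁=0, q₋₂=1):
  k=0: a=0, p=0, q=1
  k=1: a=3, p=1, q=3
  k=2: a=1, p=1, q=4
  k=3: a=3, p=4, q=15
  k=4: a=3, p=13, q=49

13/49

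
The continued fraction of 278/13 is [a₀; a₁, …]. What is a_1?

278 = 21·13 + 5   →  a_0 = 21
13 = 2·5 + 3   →  a_1 = 2

2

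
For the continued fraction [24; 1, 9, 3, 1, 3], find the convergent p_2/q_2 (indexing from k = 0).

249/10

Using pₖ = aₖpₖ₋₁ + pₖ₋₂, qₖ = aₖqₖ₋₁ + qₖ₋₂ (with p₋₁=1, p₋₂=0, q₋₁=0, q₋₂=1):
  k=0: a=24, p=24, q=1
  k=1: a=1, p=25, q=1
  k=2: a=9, p=249, q=10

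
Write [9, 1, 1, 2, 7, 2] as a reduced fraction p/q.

758/79

Fold from the inside: start with 2/1.
  7 + 1/2 = 15/2
  2 + 2/15 = 32/15
  1 + 15/32 = 47/32
  1 + 32/47 = 79/47
  9 + 47/79 = 758/79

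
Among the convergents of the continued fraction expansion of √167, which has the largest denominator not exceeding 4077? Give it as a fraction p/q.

52092/4031

√167 = [12; 1, 11, 1, 24, …] (period length 4).
Convergents:
  p_0/q_0 = 12/1
  p_1/q_1 = 13/1
  p_2/q_2 = 155/12
  p_3/q_3 = 168/13
  p_4/q_4 = 4187/324
  p_5/q_5 = 4355/337
  p_6/q_6 = 52092/4031
  p_7/q_7 = 56447/4368
q_6 = 4031 ≤ 4077 < 4368 = q_7, so the answer is 52092/4031.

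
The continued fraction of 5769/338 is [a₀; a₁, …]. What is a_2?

1

5769 = 17·338 + 23   →  a_0 = 17
338 = 14·23 + 16   →  a_1 = 14
23 = 1·16 + 7   →  a_2 = 1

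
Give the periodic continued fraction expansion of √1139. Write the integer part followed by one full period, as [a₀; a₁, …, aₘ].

[33; 1, 2, 1, 66]

a₀ = ⌊√1139⌋ = 33.
With m₀=0, d₀=1 and mₖ₊₁ = dₖaₖ − mₖ, dₖ₊₁ = (n − mₖ₊₁²)/dₖ, aₖ₊₁ = ⌊(a₀+mₖ₊₁)/dₖ₊₁⌋:
  k=1: m=33, d=50, a=1
  k=2: m=17, d=17, a=2
  k=3: m=17, d=50, a=1
  k=4: m=33, d=1, a=66
d=1 and a=2a₀=66 at k=4, so the next step gives (m, d) = (33, 50) again — its k=1 value — and the period has length 4.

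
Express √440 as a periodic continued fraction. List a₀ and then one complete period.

[20; 1, 40]

a₀ = ⌊√440⌋ = 20.
With m₀=0, d₀=1 and mₖ₊₁ = dₖaₖ − mₖ, dₖ₊₁ = (n − mₖ₊₁²)/dₖ, aₖ₊₁ = ⌊(a₀+mₖ₊₁)/dₖ₊₁⌋:
  k=1: m=20, d=40, a=1
  k=2: m=20, d=1, a=40
d=1 and a=2a₀=40 at k=2, so the next step gives (m, d) = (20, 40) again — its k=1 value — and the period has length 2.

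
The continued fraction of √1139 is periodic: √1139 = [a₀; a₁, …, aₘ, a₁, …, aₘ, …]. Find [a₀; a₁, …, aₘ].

a₀ = ⌊√1139⌋ = 33.

[33; 1, 2, 1, 66]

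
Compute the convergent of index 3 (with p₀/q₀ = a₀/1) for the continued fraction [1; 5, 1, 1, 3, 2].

13/11

Using pₖ = aₖpₖ₋₁ + pₖ₋₂, qₖ = aₖqₖ₋₁ + qₖ₋₂ (with p₋₁=1, p₋₂=0, q₋₁=0, q₋₂=1):
  k=0: a=1, p=1, q=1
  k=1: a=5, p=6, q=5
  k=2: a=1, p=7, q=6
  k=3: a=1, p=13, q=11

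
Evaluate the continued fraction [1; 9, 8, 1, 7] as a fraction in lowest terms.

Using pₖ = aₖpₖ₋₁ + pₖ₋₂ and qₖ = aₖqₖ₋₁ + qₖ₋₂:
  k=0: a=1, p=1, q=1
  k=1: a=9, p=10, q=9
  k=2: a=8, p=81, q=73
  k=3: a=1, p=91, q=82
  k=4: a=7, p=718, q=647

718/647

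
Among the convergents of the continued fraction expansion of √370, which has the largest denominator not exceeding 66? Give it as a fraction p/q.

√370 = [19; 4, 4, 38, …] (period length 3).
Convergents:
  p_0/q_0 = 19/1
  p_1/q_1 = 77/4
  p_2/q_2 = 327/17
  p_3/q_3 = 12503/650
q_2 = 17 ≤ 66 < 650 = q_3, so the answer is 327/17.

327/17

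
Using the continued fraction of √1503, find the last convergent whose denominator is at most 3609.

56447/1456

√1503 = [38; 1, 3, 3, 8, 3, 3, 1, 76, …] (period length 8).
Convergents:
  p_0/q_0 = 38/1
  p_1/q_1 = 39/1
  p_2/q_2 = 155/4
  p_3/q_3 = 504/13
  p_4/q_4 = 4187/108
  p_5/q_5 = 13065/337
  p_6/q_6 = 43382/1119
  p_7/q_7 = 56447/1456
  p_8/q_8 = 4333354/111775
q_7 = 1456 ≤ 3609 < 111775 = q_8, so the answer is 56447/1456.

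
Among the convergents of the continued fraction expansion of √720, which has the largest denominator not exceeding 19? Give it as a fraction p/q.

161/6

√720 = [26; 1, 4, 1, 52, …] (period length 4).
Convergents:
  p_0/q_0 = 26/1
  p_1/q_1 = 27/1
  p_2/q_2 = 134/5
  p_3/q_3 = 161/6
  p_4/q_4 = 8506/317
q_3 = 6 ≤ 19 < 317 = q_4, so the answer is 161/6.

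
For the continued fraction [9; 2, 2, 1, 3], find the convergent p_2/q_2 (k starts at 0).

Using pₖ = aₖpₖ₋₁ + pₖ₋₂, qₖ = aₖqₖ₋₁ + qₖ₋₂ (with p₋₁=1, p₋₂=0, q₋₁=0, q₋₂=1):
  k=0: a=9, p=9, q=1
  k=1: a=2, p=19, q=2
  k=2: a=2, p=47, q=5

47/5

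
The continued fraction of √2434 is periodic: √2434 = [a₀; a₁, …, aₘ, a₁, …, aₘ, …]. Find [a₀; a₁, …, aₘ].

[49; 2, 1, 48, 1, 2, 98]

a₀ = ⌊√2434⌋ = 49.
With m₀=0, d₀=1 and mₖ₊₁ = dₖaₖ − mₖ, dₖ₊₁ = (n − mₖ₊₁²)/dₖ, aₖ₊₁ = ⌊(a₀+mₖ₊₁)/dₖ₊₁⌋:
  k=1: m=49, d=33, a=2
  k=2: m=17, d=65, a=1
  k=3: m=48, d=2, a=48
  k=4: m=48, d=65, a=1
  k=5: m=17, d=33, a=2
  k=6: m=49, d=1, a=98
d=1 and a=2a₀=98 at k=6, so the next step gives (m, d) = (49, 33) again — its k=1 value — and the period has length 6.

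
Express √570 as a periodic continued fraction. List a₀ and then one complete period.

[23; 1, 6, 1, 46]

a₀ = ⌊√570⌋ = 23.
With m₀=0, d₀=1 and mₖ₊₁ = dₖaₖ − mₖ, dₖ₊₁ = (n − mₖ₊₁²)/dₖ, aₖ₊₁ = ⌊(a₀+mₖ₊₁)/dₖ₊₁⌋:
  k=1: m=23, d=41, a=1
  k=2: m=18, d=6, a=6
  k=3: m=18, d=41, a=1
  k=4: m=23, d=1, a=46
d=1 and a=2a₀=46 at k=4, so the next step gives (m, d) = (23, 41) again — its k=1 value — and the period has length 4.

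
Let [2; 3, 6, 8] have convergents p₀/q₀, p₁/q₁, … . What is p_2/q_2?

44/19

Using pₖ = aₖpₖ₋₁ + pₖ₋₂, qₖ = aₖqₖ₋₁ + qₖ₋₂ (with p₋₁=1, p₋₂=0, q₋₁=0, q₋₂=1):
  k=0: a=2, p=2, q=1
  k=1: a=3, p=7, q=3
  k=2: a=6, p=44, q=19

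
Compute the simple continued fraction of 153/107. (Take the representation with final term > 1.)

[1; 2, 3, 15]

153 = 1*107 + 46
107 = 2*46 + 15
46 = 3*15 + 1
15 = 15*1 + 0  (stop)
So 153/107 = [1; 2, 3, 15].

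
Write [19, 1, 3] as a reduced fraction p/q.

Fold from the inside: start with 3/1.
  1 + 1/3 = 4/3
  19 + 3/4 = 79/4

79/4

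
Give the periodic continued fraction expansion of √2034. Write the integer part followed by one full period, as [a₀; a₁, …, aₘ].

a₀ = ⌊√2034⌋ = 45.
With m₀=0, d₀=1 and mₖ₊₁ = dₖaₖ − mₖ, dₖ₊₁ = (n − mₖ₊₁²)/dₖ, aₖ₊₁ = ⌊(a₀+mₖ₊₁)/dₖ₊₁⌋:
  k=1: m=45, d=9, a=10
  k=2: m=45, d=1, a=90
d=1 and a=2a₀=90 at k=2, so the next step gives (m, d) = (45, 9) again — its k=1 value — and the period has length 2.

[45; 10, 90]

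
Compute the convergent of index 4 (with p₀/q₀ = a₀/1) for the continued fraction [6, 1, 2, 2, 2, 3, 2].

114/17

Using pₖ = aₖpₖ₋₁ + pₖ₋₂, qₖ = aₖqₖ₋₁ + qₖ₋₂ (with p₋₁=1, p₋₂=0, q₋₁=0, q₋₂=1):
  k=0: a=6, p=6, q=1
  k=1: a=1, p=7, q=1
  k=2: a=2, p=20, q=3
  k=3: a=2, p=47, q=7
  k=4: a=2, p=114, q=17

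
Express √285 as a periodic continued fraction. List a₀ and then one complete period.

[16; 1, 7, 2, 7, 1, 32]

a₀ = ⌊√285⌋ = 16.
With m₀=0, d₀=1 and mₖ₊₁ = dₖaₖ − mₖ, dₖ₊₁ = (n − mₖ₊₁²)/dₖ, aₖ₊₁ = ⌊(a₀+mₖ₊₁)/dₖ₊₁⌋:
  k=1: m=16, d=29, a=1
  k=2: m=13, d=4, a=7
  k=3: m=15, d=15, a=2
  k=4: m=15, d=4, a=7
  k=5: m=13, d=29, a=1
  k=6: m=16, d=1, a=32
d=1 and a=2a₀=32 at k=6, so the next step gives (m, d) = (16, 29) again — its k=1 value — and the period has length 6.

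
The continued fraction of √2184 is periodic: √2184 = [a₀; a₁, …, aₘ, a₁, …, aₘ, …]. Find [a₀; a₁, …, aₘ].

a₀ = ⌊√2184⌋ = 46.
With m₀=0, d₀=1 and mₖ₊₁ = dₖaₖ − mₖ, dₖ₊₁ = (n − mₖ₊₁²)/dₖ, aₖ₊₁ = ⌊(a₀+mₖ₊₁)/dₖ₊₁⌋:
  k=1: m=46, d=68, a=1
  k=2: m=22, d=25, a=2
  k=3: m=28, d=56, a=1
  k=4: m=28, d=25, a=2
  k=5: m=22, d=68, a=1
  k=6: m=46, d=1, a=92
d=1 and a=2a₀=92 at k=6, so the next step gives (m, d) = (46, 68) again — its k=1 value — and the period has length 6.

[46; 1, 2, 1, 2, 1, 92]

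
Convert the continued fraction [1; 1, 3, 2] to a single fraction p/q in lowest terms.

16/9

Using pₖ = aₖpₖ₋₁ + pₖ₋₂ and qₖ = aₖqₖ₋₁ + qₖ₋₂:
  k=0: a=1, p=1, q=1
  k=1: a=1, p=2, q=1
  k=2: a=3, p=7, q=4
  k=3: a=2, p=16, q=9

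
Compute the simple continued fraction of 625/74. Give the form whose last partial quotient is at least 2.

625 = 8×74 + 33
74 = 2×33 + 8
33 = 4×8 + 1
8 = 8×1 + 0  (stop)
So 625/74 = [8; 2, 4, 8].

[8; 2, 4, 8]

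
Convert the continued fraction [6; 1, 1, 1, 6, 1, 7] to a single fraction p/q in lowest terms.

1204/181

Fold from the inside: start with 7/1.
  1 + 1/7 = 8/7
  6 + 7/8 = 55/8
  1 + 8/55 = 63/55
  1 + 55/63 = 118/63
  1 + 63/118 = 181/118
  6 + 118/181 = 1204/181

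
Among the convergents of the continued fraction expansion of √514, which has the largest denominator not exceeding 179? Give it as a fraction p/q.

3106/137

√514 = [22; 1, 2, 22, 2, 1, 44, …] (period length 6).
Convergents:
  p_0/q_0 = 22/1
  p_1/q_1 = 23/1
  p_2/q_2 = 68/3
  p_3/q_3 = 1519/67
  p_4/q_4 = 3106/137
  p_5/q_5 = 4625/204
q_4 = 137 ≤ 179 < 204 = q_5, so the answer is 3106/137.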